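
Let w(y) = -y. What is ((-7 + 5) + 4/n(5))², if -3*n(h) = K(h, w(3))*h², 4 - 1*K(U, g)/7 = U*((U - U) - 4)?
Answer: 491401/122500 ≈ 4.0114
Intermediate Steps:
K(U, g) = 28 + 28*U (K(U, g) = 28 - 7*U*((U - U) - 4) = 28 - 7*U*(0 - 4) = 28 - 7*U*(-4) = 28 - (-28)*U = 28 + 28*U)
n(h) = -h²*(28 + 28*h)/3 (n(h) = -(28 + 28*h)*h²/3 = -h²*(28 + 28*h)/3)
((-7 + 5) + 4/n(5))² = ((-7 + 5) + 4/(((28/3)*5²*(-1 - 1*5))))² = (-2 + 4/(((28/3)*25*(-1 - 5))))² = (-2 + 4/(((28/3)*25*(-6))))² = (-2 + 4/(-1400))² = (-2 + 4*(-1/1400))² = (-2 - 1/350)² = (-701/350)² = 491401/122500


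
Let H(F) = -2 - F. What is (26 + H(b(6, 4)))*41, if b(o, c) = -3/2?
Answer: 2091/2 ≈ 1045.5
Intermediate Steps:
b(o, c) = -3/2 (b(o, c) = -3*1/2 = -3/2)
(26 + H(b(6, 4)))*41 = (26 + (-2 - 1*(-3/2)))*41 = (26 + (-2 + 3/2))*41 = (26 - 1/2)*41 = (51/2)*41 = 2091/2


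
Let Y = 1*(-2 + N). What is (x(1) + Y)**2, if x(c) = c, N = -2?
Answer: 9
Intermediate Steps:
Y = -4 (Y = 1*(-2 - 2) = 1*(-4) = -4)
(x(1) + Y)**2 = (1 - 4)**2 = (-3)**2 = 9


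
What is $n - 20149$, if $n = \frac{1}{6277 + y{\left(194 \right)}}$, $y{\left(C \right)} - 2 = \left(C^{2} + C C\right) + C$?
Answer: $- \frac{1647080004}{81745} \approx -20149.0$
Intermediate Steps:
$y{\left(C \right)} = 2 + C + 2 C^{2}$ ($y{\left(C \right)} = 2 + \left(\left(C^{2} + C C\right) + C\right) = 2 + \left(\left(C^{2} + C^{2}\right) + C\right) = 2 + \left(2 C^{2} + C\right) = 2 + \left(C + 2 C^{2}\right) = 2 + C + 2 C^{2}$)
$n = \frac{1}{81745}$ ($n = \frac{1}{6277 + \left(2 + 194 + 2 \cdot 194^{2}\right)} = \frac{1}{6277 + \left(2 + 194 + 2 \cdot 37636\right)} = \frac{1}{6277 + \left(2 + 194 + 75272\right)} = \frac{1}{6277 + 75468} = \frac{1}{81745} \approx 1.2233 \cdot 10^{-5}$)
$n - 20149 = \frac{1}{81745} - 20149 = - \frac{1647080004}{81745}$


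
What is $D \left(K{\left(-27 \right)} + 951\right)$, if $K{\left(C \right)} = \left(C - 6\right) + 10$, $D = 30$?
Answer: $27840$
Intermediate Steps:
$K{\left(C \right)} = 4 + C$ ($K{\left(C \right)} = \left(C - 6\right) + 10 = \left(-6 + C\right) + 10 = 4 + C$)
$D \left(K{\left(-27 \right)} + 951\right) = 30 \left(\left(4 - 27\right) + 951\right) = 30 \left(-23 + 951\right) = 30 \cdot 928 = 27840$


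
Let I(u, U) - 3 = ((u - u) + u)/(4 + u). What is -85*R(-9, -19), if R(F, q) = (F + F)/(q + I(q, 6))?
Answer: -1350/13 ≈ -103.85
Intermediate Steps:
I(u, U) = 3 + u/(4 + u) (I(u, U) = 3 + ((u - u) + u)/(4 + u) = 3 + (0 + u)/(4 + u) = 3 + u/(4 + u))
R(F, q) = 2*F/(q + 4*(3 + q)/(4 + q)) (R(F, q) = (F + F)/(q + 4*(3 + q)/(4 + q)) = (2*F)/(q + 4*(3 + q)/(4 + q)) = 2*F/(q + 4*(3 + q)/(4 + q)))
-85*R(-9, -19) = -170*(-9)*(4 - 19)/(12 + (-19)**2 + 8*(-19)) = -170*(-9)*(-15)/(12 + 361 - 152) = -170*(-9)*(-15)/221 = -85*270/221 = -1350/13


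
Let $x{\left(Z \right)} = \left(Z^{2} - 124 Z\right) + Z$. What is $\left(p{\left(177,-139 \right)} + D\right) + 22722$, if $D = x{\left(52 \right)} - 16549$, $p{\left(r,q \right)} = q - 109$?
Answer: $2233$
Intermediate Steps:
$p{\left(r,q \right)} = -109 + q$
$x{\left(Z \right)} = Z^{2} - 123 Z$
$D = -20241$ ($D = 52 \left(-123 + 52\right) - 16549 = 52 \left(-71\right) - 16549 = -3692 - 16549 = -20241$)
$\left(p{\left(177,-139 \right)} + D\right) + 22722 = \left(\left(-109 - 139\right) - 20241\right) + 22722 = \left(-248 - 20241\right) + 22722 = -20489 + 22722 = 2233$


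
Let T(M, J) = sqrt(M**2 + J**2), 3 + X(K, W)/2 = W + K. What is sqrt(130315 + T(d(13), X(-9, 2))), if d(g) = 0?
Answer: sqrt(130335) ≈ 361.02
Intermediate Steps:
X(K, W) = -6 + 2*K + 2*W (X(K, W) = -6 + 2*(W + K) = -6 + 2*(K + W) = -6 + (2*K + 2*W) = -6 + 2*K + 2*W)
T(M, J) = sqrt(J**2 + M**2)
sqrt(130315 + T(d(13), X(-9, 2))) = sqrt(130315 + sqrt((-6 + 2*(-9) + 2*2)**2 + 0**2)) = sqrt(130315 + sqrt((-6 - 18 + 4)**2 + 0)) = sqrt(130315 + sqrt((-20)**2 + 0)) = sqrt(130315 + sqrt(400 + 0)) = sqrt(130315 + sqrt(400)) = sqrt(130315 + 20) = sqrt(130335)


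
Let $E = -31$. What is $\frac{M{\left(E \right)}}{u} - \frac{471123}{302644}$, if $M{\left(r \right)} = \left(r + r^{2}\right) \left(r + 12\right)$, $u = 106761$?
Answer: $- \frac{976233019}{566852212} \approx -1.7222$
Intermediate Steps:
$M{\left(r \right)} = \left(12 + r\right) \left(r + r^{2}\right)$ ($M{\left(r \right)} = \left(r + r^{2}\right) \left(12 + r\right) = \left(12 + r\right) \left(r + r^{2}\right)$)
$\frac{M{\left(E \right)}}{u} - \frac{471123}{302644} = \frac{\left(-31\right) \left(12 + \left(-31\right)^{2} + 13 \left(-31\right)\right)}{106761} - \frac{471123}{302644} = - 31 \left(12 + 961 - 403\right) \frac{1}{106761} - \frac{471123}{302644} = \left(-31\right) 570 \cdot \frac{1}{106761} - \frac{471123}{302644} = \left(-17670\right) \frac{1}{106761} - \frac{471123}{302644} = - \frac{310}{1873} - \frac{471123}{302644} = - \frac{976233019}{566852212}$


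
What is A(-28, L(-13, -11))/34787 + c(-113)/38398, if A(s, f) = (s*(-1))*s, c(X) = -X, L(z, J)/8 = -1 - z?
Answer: -26173101/1335751226 ≈ -0.019594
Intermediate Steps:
L(z, J) = -8 - 8*z (L(z, J) = 8*(-1 - z) = -8 - 8*z)
A(s, f) = -s**2 (A(s, f) = (-s)*s = -s**2)
A(-28, L(-13, -11))/34787 + c(-113)/38398 = -1*(-28)**2/34787 - 1*(-113)/38398 = -1*784*(1/34787) + 113*(1/38398) = -784*1/34787 + 113/38398 = -784/34787 + 113/38398 = -26173101/1335751226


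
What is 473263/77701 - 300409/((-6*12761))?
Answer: 59577934567/5949254766 ≈ 10.014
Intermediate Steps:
473263/77701 - 300409/((-6*12761)) = 473263*(1/77701) - 300409/(-76566) = 473263/77701 - 300409*(-1/76566) = 473263/77701 + 300409/76566 = 59577934567/5949254766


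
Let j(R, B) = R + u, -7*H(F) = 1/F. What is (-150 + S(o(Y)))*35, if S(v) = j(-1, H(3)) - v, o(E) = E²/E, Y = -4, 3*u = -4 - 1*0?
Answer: -15575/3 ≈ -5191.7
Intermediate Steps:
u = -4/3 (u = (-4 - 1*0)/3 = (-4 + 0)/3 = (⅓)*(-4) = -4/3 ≈ -1.3333)
H(F) = -1/(7*F)
j(R, B) = -4/3 + R (j(R, B) = R - 4/3 = -4/3 + R)
o(E) = E
S(v) = -7/3 - v (S(v) = (-4/3 - 1) - v = -7/3 - v)
(-150 + S(o(Y)))*35 = (-150 + (-7/3 - 1*(-4)))*35 = (-150 + (-7/3 + 4))*35 = (-150 + 5/3)*35 = -445/3*35 = -15575/3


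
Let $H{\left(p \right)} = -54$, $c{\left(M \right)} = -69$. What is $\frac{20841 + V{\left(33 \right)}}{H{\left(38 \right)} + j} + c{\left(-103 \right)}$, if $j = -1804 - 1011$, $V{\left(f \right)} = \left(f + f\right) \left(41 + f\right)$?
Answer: $- \frac{223686}{2869} \approx -77.967$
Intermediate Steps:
$V{\left(f \right)} = 2 f \left(41 + f\right)$
$j = -2815$
$\frac{20841 + V{\left(33 \right)}}{H{\left(38 \right)} + j} + c{\left(-103 \right)} = \frac{20841 + 2 \cdot 33 \left(41 + 33\right)}{-54 - 2815} - 69 = \frac{20841 + 2 \cdot 33 \cdot 74}{-2869} - 69 = \left(20841 + 4884\right) \left(- \frac{1}{2869}\right) - 69 = 25725 \left(- \frac{1}{2869}\right) - 69 = - \frac{25725}{2869} - 69 = - \frac{223686}{2869}$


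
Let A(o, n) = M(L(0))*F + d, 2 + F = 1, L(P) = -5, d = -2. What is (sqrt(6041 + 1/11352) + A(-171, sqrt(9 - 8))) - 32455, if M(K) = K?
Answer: -32452 + sqrt(194622754854)/5676 ≈ -32374.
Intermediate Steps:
F = -1 (F = -2 + 1 = -1)
A(o, n) = 3 (A(o, n) = -5*(-1) - 2 = 5 - 2 = 3)
(sqrt(6041 + 1/11352) + A(-171, sqrt(9 - 8))) - 32455 = (sqrt(6041 + 1/11352) + 3) - 32455 = (sqrt(68577433/11352) + 3) - 32455 = (sqrt(194622754854)/5676 + 3) - 32455 = (3 + sqrt(194622754854)/5676) - 32455 = -32452 + sqrt(194622754854)/5676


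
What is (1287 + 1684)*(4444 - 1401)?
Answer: 9040753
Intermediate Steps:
(1287 + 1684)*(4444 - 1401) = 2971*3043 = 9040753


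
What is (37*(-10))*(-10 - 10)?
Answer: 7400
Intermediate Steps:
(37*(-10))*(-10 - 10) = -370*(-20) = 7400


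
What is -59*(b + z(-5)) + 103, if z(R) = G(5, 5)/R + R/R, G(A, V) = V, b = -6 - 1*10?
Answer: 1047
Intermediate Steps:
b = -16 (b = -6 - 10 = -16)
z(R) = 1 + 5/R (z(R) = 5/R + R/R = 5/R + 1 = 1 + 5/R)
-59*(b + z(-5)) + 103 = -59*(-16 + (5 - 5)/(-5)) + 103 = -59*(-16 - ⅕*0) + 103 = -59*(-16 + 0) + 103 = -59*(-16) + 103 = 944 + 103 = 1047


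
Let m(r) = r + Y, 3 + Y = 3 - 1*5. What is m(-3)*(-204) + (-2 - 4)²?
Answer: 1668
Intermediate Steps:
Y = -5 (Y = -3 + (3 - 1*5) = -3 + (3 - 5) = -3 - 2 = -5)
m(r) = -5 + r (m(r) = r - 5 = -5 + r)
m(-3)*(-204) + (-2 - 4)² = (-5 - 3)*(-204) + (-2 - 4)² = -8*(-204) + (-6)² = 1632 + 36 = 1668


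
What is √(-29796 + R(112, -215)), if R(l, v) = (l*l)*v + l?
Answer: 2*I*√681661 ≈ 1651.3*I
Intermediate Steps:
R(l, v) = l + v*l² (R(l, v) = l²*v + l = v*l² + l = l + v*l²)
√(-29796 + R(112, -215)) = √(-29796 + 112*(1 + 112*(-215))) = √(-29796 + 112*(1 - 24080)) = √(-29796 + 112*(-24079)) = √(-29796 - 2696848) = √(-2726644) = 2*I*√681661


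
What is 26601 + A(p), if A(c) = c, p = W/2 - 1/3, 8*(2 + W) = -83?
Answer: 1276535/48 ≈ 26594.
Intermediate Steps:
W = -99/8 (W = -2 + (1/8)*(-83) = -2 - 83/8 = -99/8 ≈ -12.375)
p = -313/48 (p = -99/8/2 - 1/3 = -99/8*1/2 - 1*1/3 = -99/16 - 1/3 = -313/48 ≈ -6.5208)
26601 + A(p) = 26601 - 313/48 = 1276535/48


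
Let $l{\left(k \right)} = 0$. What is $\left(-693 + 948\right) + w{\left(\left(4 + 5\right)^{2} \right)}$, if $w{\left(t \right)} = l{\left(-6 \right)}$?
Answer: $255$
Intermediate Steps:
$w{\left(t \right)} = 0$
$\left(-693 + 948\right) + w{\left(\left(4 + 5\right)^{2} \right)} = \left(-693 + 948\right) + 0 = 255 + 0 = 255$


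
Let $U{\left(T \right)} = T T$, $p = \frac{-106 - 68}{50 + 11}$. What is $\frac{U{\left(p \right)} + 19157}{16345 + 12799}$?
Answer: $\frac{71313473}{108444824} \approx 0.6576$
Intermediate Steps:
$p = - \frac{174}{61} \approx -2.8525$
$U{\left(T \right)} = T^{2}$
$\frac{U{\left(p \right)} + 19157}{16345 + 12799} = \frac{\left(- \frac{174}{61}\right)^{2} + 19157}{16345 + 12799} = \frac{\frac{30276}{3721} + 19157}{29144} = \frac{71313473}{3721} \cdot \frac{1}{29144} = \frac{71313473}{108444824}$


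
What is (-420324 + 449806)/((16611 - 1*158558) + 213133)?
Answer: 14741/35593 ≈ 0.41415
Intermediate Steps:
(-420324 + 449806)/((16611 - 1*158558) + 213133) = 29482/((16611 - 158558) + 213133) = 29482/(-141947 + 213133) = 29482/71186 = 29482*(1/71186) = 14741/35593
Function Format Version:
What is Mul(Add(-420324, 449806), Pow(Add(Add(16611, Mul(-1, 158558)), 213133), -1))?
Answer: Rational(14741, 35593) ≈ 0.41415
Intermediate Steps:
Mul(Add(-420324, 449806), Pow(Add(Add(16611, Mul(-1, 158558)), 213133), -1)) = Mul(29482, Pow(Add(Add(16611, -158558), 213133), -1)) = Mul(29482, Pow(Add(-141947, 213133), -1)) = Mul(29482, Pow(71186, -1)) = Mul(29482, Rational(1, 71186)) = Rational(14741, 35593)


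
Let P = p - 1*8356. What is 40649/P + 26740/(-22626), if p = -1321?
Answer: -589243627/109475901 ≈ -5.3824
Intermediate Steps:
P = -9677 (P = -1321 - 1*8356 = -1321 - 8356 = -9677)
40649/P + 26740/(-22626) = 40649/(-9677) + 26740/(-22626) = 40649*(-1/9677) + 26740*(-1/22626) = -40649/9677 - 13370/11313 = -589243627/109475901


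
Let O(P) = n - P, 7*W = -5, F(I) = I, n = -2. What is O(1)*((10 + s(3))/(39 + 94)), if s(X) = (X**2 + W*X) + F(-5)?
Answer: -249/931 ≈ -0.26745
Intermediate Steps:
W = -5/7 (W = (1/7)*(-5) = -5/7 ≈ -0.71429)
s(X) = -5 + X**2 - 5*X/7 (s(X) = (X**2 - 5*X/7) - 5 = -5 + X**2 - 5*X/7)
O(P) = -2 - P
O(1)*((10 + s(3))/(39 + 94)) = (-2 - 1*1)*((10 + (-5 + 3**2 - 5/7*3))/(39 + 94)) = (-2 - 1)*((10 + (-5 + 9 - 15/7))/133) = -3*(10 + 13/7)/133 = -249/(7*133) = -3*83/931 = -249/931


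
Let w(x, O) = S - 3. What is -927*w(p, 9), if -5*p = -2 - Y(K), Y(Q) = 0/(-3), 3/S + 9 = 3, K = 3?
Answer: 6489/2 ≈ 3244.5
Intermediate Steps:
S = -½ (S = 3/(-9 + 3) = 3/(-6) = 3*(-⅙) = -½ ≈ -0.50000)
Y(Q) = 0 (Y(Q) = 0*(-⅓) = 0)
p = ⅖ (p = -(-2 - 1*0)/5 = -(-2 + 0)/5 = -⅕*(-2) = ⅖ ≈ 0.40000)
w(x, O) = -7/2 (w(x, O) = -½ - 3 = -7/2)
-927*w(p, 9) = -927*(-7/2) = 6489/2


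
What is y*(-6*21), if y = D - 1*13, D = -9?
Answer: 2772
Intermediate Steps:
y = -22 (y = -9 - 1*13 = -9 - 13 = -22)
y*(-6*21) = -(-132)*21 = -22*(-126) = 2772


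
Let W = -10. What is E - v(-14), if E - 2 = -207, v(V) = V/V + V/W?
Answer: -1037/5 ≈ -207.40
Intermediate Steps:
v(V) = 1 - V/10 (v(V) = V/V + V/(-10) = 1 + V*(-⅒) = 1 - V/10)
E = -205 (E = 2 - 207 = -205)
E - v(-14) = -205 - (1 - ⅒*(-14)) = -205 - (1 + 7/5) = -205 - 1*12/5 = -205 - 12/5 = -1037/5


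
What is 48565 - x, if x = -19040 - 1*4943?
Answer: 72548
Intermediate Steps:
x = -23983 (x = -19040 - 4943 = -23983)
48565 - x = 48565 - 1*(-23983) = 48565 + 23983 = 72548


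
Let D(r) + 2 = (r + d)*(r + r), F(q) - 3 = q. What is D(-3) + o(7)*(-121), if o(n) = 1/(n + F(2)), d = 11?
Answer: -721/12 ≈ -60.083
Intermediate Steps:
F(q) = 3 + q
D(r) = -2 + 2*r*(11 + r) (D(r) = -2 + (r + 11)*(r + r) = -2 + (11 + r)*(2*r) = -2 + 2*r*(11 + r))
o(n) = 1/(5 + n) (o(n) = 1/(n + (3 + 2)) = 1/(n + 5) = 1/(5 + n))
D(-3) + o(7)*(-121) = (-2 + 2*(-3)**2 + 22*(-3)) - 121/(5 + 7) = (-2 + 2*9 - 66) - 121/12 = (-2 + 18 - 66) + (1/12)*(-121) = -50 - 121/12 = -721/12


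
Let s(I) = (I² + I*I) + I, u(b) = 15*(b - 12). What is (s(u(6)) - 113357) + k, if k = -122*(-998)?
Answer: 24509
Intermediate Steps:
u(b) = -180 + 15*b (u(b) = 15*(-12 + b) = -180 + 15*b)
k = 121756
s(I) = I + 2*I² (s(I) = (I² + I²) + I = 2*I² + I = I + 2*I²)
(s(u(6)) - 113357) + k = ((-180 + 15*6)*(1 + 2*(-180 + 15*6)) - 113357) + 121756 = ((-180 + 90)*(1 + 2*(-180 + 90)) - 113357) + 121756 = (-90*(1 + 2*(-90)) - 113357) + 121756 = (-90*(1 - 180) - 113357) + 121756 = (-90*(-179) - 113357) + 121756 = (16110 - 113357) + 121756 = -97247 + 121756 = 24509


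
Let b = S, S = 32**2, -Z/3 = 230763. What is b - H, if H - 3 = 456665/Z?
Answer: 707283734/692289 ≈ 1021.7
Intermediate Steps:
Z = -692289 (Z = -3*230763 = -692289)
H = 1620202/692289 (H = 3 + 456665/(-692289) = 3 + 456665*(-1/692289) = 3 - 456665/692289 = 1620202/692289 ≈ 2.3404)
S = 1024
b = 1024
b - H = 1024 - 1*1620202/692289 = 1024 - 1620202/692289 = 707283734/692289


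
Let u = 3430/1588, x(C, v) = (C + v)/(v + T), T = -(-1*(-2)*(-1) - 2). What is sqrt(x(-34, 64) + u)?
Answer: sqrt(118478695)/6749 ≈ 1.6128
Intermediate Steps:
T = 4 (T = -(2*(-1) - 2) = -(-2 - 2) = -1*(-4) = 4)
x(C, v) = (C + v)/(4 + v) (x(C, v) = (C + v)/(v + 4) = (C + v)/(4 + v))
u = 1715/794 (u = 3430*(1/1588) = 1715/794 ≈ 2.1600)
sqrt(x(-34, 64) + u) = sqrt((-34 + 64)/(4 + 64) + 1715/794) = sqrt(30/68 + 1715/794) = sqrt((1/68)*30 + 1715/794) = sqrt(15/34 + 1715/794) = sqrt(17555/6749) = sqrt(118478695)/6749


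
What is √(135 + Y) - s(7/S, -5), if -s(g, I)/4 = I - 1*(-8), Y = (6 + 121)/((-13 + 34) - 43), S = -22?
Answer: 12 + √62546/22 ≈ 23.368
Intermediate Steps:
Y = -127/22 (Y = 127/(21 - 43) = 127/(-22) = 127*(-1/22) = -127/22 ≈ -5.7727)
s(g, I) = -32 - 4*I (s(g, I) = -4*(I - 1*(-8)) = -4*(I + 8) = -4*(8 + I) = -32 - 4*I)
√(135 + Y) - s(7/S, -5) = √(135 - 127/22) - (-32 - 4*(-5)) = √(2843/22) - (-32 + 20) = √62546/22 - 1*(-12) = √62546/22 + 12 = 12 + √62546/22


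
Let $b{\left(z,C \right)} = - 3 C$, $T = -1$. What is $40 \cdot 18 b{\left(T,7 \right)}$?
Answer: $-15120$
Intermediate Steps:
$40 \cdot 18 b{\left(T,7 \right)} = 40 \cdot 18 \left(\left(-3\right) 7\right) = 720 \left(-21\right) = -15120$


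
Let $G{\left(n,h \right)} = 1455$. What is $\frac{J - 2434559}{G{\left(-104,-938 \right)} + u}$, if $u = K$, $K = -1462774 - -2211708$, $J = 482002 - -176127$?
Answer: $- \frac{1776430}{750389} \approx -2.3673$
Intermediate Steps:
$J = 658129$ ($J = 482002 + 176127 = 658129$)
$K = 748934$ ($K = -1462774 + 2211708 = 748934$)
$u = 748934$
$\frac{J - 2434559}{G{\left(-104,-938 \right)} + u} = \frac{658129 - 2434559}{1455 + 748934} = - \frac{1776430}{750389}$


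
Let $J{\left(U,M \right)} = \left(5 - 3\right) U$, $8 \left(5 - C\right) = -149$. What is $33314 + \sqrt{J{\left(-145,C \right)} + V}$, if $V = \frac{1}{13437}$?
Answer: $33314 + \frac{i \sqrt{5817816397}}{4479} \approx 33314.0 + 17.029 i$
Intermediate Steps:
$C = \frac{189}{8}$ ($C = 5 - - \frac{149}{8} = 5 + \frac{149}{8} = \frac{189}{8} \approx 23.625$)
$J{\left(U,M \right)} = 2 U$
$V = \frac{1}{13437} \approx 7.4421 \cdot 10^{-5}$
$33314 + \sqrt{J{\left(-145,C \right)} + V} = 33314 + \sqrt{2 \left(-145\right) + \frac{1}{13437}} = 33314 + \sqrt{-290 + \frac{1}{13437}} = 33314 + \sqrt{- \frac{3896729}{13437}} = 33314 + \frac{i \sqrt{5817816397}}{4479}$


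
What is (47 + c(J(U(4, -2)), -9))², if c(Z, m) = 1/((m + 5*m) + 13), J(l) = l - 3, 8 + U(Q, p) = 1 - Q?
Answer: 3709476/1681 ≈ 2206.7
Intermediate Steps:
U(Q, p) = -7 - Q (U(Q, p) = -8 + (1 - Q) = -7 - Q)
J(l) = -3 + l
c(Z, m) = 1/(13 + 6*m) (c(Z, m) = 1/(6*m + 13) = 1/(13 + 6*m))
(47 + c(J(U(4, -2)), -9))² = (47 + 1/(13 + 6*(-9)))² = (47 + 1/(13 - 54))² = (47 + 1/(-41))² = (47 - 1/41)² = (1926/41)² = 3709476/1681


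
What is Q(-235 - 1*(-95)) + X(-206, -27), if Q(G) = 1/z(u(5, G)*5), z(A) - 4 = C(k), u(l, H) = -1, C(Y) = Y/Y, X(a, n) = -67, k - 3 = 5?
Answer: -334/5 ≈ -66.800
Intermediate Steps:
k = 8 (k = 3 + 5 = 8)
C(Y) = 1
z(A) = 5 (z(A) = 4 + 1 = 5)
Q(G) = ⅕ (Q(G) = 1/5 = ⅕)
Q(-235 - 1*(-95)) + X(-206, -27) = ⅕ - 67 = -334/5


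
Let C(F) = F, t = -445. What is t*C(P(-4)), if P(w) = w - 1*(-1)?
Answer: 1335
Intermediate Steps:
P(w) = 1 + w (P(w) = w + 1 = 1 + w)
t*C(P(-4)) = -445*(1 - 4) = -445*(-3) = 1335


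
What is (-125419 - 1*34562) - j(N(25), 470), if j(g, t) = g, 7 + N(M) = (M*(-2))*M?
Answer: -158724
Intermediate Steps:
N(M) = -7 - 2*M² (N(M) = -7 + (M*(-2))*M = -7 + (-2*M)*M = -7 - 2*M²)
(-125419 - 1*34562) - j(N(25), 470) = (-125419 - 1*34562) - (-7 - 2*25²) = (-125419 - 34562) - (-7 - 2*625) = -159981 - (-7 - 1250) = -159981 - 1*(-1257) = -159981 + 1257 = -158724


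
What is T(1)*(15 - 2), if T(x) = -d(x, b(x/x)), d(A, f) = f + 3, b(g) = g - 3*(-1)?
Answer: -91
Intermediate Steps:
b(g) = 3 + g (b(g) = g + 3 = 3 + g)
d(A, f) = 3 + f
T(x) = -7 (T(x) = -(3 + (3 + x/x)) = -(3 + (3 + 1)) = -(3 + 4) = -1*7 = -7)
T(1)*(15 - 2) = -7*(15 - 2) = -7*13 = -91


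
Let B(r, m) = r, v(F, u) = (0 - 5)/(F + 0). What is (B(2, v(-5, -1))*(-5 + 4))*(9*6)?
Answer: -108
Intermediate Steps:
v(F, u) = -5/F
(B(2, v(-5, -1))*(-5 + 4))*(9*6) = (2*(-5 + 4))*(9*6) = (2*(-1))*54 = -2*54 = -108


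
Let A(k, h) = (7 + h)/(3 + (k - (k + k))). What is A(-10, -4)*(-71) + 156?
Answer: 1815/13 ≈ 139.62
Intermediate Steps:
A(k, h) = (7 + h)/(3 - k) (A(k, h) = (7 + h)/(3 + (k - 2*k)) = (7 + h)/(3 - k))
A(-10, -4)*(-71) + 156 = ((-7 - 1*(-4))/(-3 - 10))*(-71) + 156 = ((-7 + 4)/(-13))*(-71) + 156 = -1/13*(-3)*(-71) + 156 = (3/13)*(-71) + 156 = -213/13 + 156 = 1815/13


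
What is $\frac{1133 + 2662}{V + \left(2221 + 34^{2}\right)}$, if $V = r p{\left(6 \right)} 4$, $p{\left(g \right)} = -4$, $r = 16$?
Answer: $\frac{3795}{3121} \approx 1.216$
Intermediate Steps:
$V = -256$ ($V = 16 \left(-4\right) 4 = \left(-64\right) 4 = -256$)
$\frac{1133 + 2662}{V + \left(2221 + 34^{2}\right)} = \frac{1133 + 2662}{-256 + \left(2221 + 34^{2}\right)} = \frac{3795}{-256 + \left(2221 + 1156\right)} = \frac{3795}{-256 + 3377} = \frac{3795}{3121}$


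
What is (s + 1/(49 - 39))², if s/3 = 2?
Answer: 3721/100 ≈ 37.210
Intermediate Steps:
s = 6 (s = 3*2 = 6)
(s + 1/(49 - 39))² = (6 + 1/(49 - 39))² = (6 + 1/10)² = (6 + ⅒)² = (61/10)² = 3721/100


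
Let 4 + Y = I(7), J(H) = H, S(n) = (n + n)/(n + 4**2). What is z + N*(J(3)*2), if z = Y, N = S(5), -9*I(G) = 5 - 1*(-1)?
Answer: -38/21 ≈ -1.8095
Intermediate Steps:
S(n) = 2*n/(16 + n) (S(n) = (2*n)/(n + 16) = (2*n)/(16 + n) = 2*n/(16 + n))
I(G) = -2/3 (I(G) = -(5 - 1*(-1))/9 = -(5 + 1)/9 = -1/9*6 = -2/3)
N = 10/21 (N = 2*5/(16 + 5) = 2*5/21 = 2*5*(1/21) = 10/21 ≈ 0.47619)
Y = -14/3 (Y = -4 - 2/3 = -14/3 ≈ -4.6667)
z = -14/3 ≈ -4.6667
z + N*(J(3)*2) = -14/3 + 10*(3*2)/21 = -14/3 + (10/21)*6 = -14/3 + 20/7 = -38/21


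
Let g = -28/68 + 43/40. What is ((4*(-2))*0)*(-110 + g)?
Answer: 0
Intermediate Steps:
g = 451/680 (g = -28*1/68 + 43*(1/40) = -7/17 + 43/40 = 451/680 ≈ 0.66324)
((4*(-2))*0)*(-110 + g) = ((4*(-2))*0)*(-110 + 451/680) = -8*0*(-74349/680) = 0*(-74349/680) = 0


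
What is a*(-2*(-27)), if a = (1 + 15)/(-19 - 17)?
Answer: -24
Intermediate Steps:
a = -4/9 (a = 16/(-36) = 16*(-1/36) = -4/9 ≈ -0.44444)
a*(-2*(-27)) = -(-8)*(-27)/9 = -4/9*54 = -24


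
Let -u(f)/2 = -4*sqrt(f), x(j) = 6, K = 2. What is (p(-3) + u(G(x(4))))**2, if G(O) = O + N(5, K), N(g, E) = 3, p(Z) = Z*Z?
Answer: 1089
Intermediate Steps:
p(Z) = Z**2
G(O) = 3 + O (G(O) = O + 3 = 3 + O)
u(f) = 8*sqrt(f) (u(f) = -(-8)*sqrt(f) = 8*sqrt(f))
(p(-3) + u(G(x(4))))**2 = ((-3)**2 + 8*sqrt(3 + 6))**2 = (9 + 8*sqrt(9))**2 = (9 + 8*3)**2 = (9 + 24)**2 = 33**2 = 1089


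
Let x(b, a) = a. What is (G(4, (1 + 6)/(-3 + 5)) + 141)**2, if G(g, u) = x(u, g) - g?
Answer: 19881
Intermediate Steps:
G(g, u) = 0 (G(g, u) = g - g = 0)
(G(4, (1 + 6)/(-3 + 5)) + 141)**2 = (0 + 141)**2 = 141**2 = 19881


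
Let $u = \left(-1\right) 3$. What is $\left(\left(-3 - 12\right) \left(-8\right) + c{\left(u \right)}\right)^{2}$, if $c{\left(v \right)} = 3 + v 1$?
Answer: $14400$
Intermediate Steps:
$u = -3$
$c{\left(v \right)} = 3 + v$
$\left(\left(-3 - 12\right) \left(-8\right) + c{\left(u \right)}\right)^{2} = \left(\left(-3 - 12\right) \left(-8\right) + \left(3 - 3\right)\right)^{2} = \left(\left(-3 - 12\right) \left(-8\right) + 0\right)^{2} = \left(\left(-15\right) \left(-8\right) + 0\right)^{2} = \left(120 + 0\right)^{2} = 120^{2} = 14400$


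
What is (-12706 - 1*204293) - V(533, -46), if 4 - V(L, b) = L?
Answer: -216470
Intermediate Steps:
V(L, b) = 4 - L
(-12706 - 1*204293) - V(533, -46) = (-12706 - 1*204293) - (4 - 1*533) = (-12706 - 204293) - (4 - 533) = -216999 - 1*(-529) = -216999 + 529 = -216470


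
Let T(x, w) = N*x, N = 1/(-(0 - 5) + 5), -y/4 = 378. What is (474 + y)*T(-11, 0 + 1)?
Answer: 5709/5 ≈ 1141.8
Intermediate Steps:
y = -1512 (y = -4*378 = -1512)
N = ⅒ (N = 1/(-1*(-5) + 5) = 1/(5 + 5) = 1/10 = ⅒ ≈ 0.10000)
T(x, w) = x/10
(474 + y)*T(-11, 0 + 1) = (474 - 1512)*((⅒)*(-11)) = -1038*(-11/10) = 5709/5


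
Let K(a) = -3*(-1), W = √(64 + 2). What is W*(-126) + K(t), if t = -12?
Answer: 3 - 126*√66 ≈ -1020.6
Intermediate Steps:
W = √66 ≈ 8.1240
K(a) = 3
W*(-126) + K(t) = √66*(-126) + 3 = -126*√66 + 3 = 3 - 126*√66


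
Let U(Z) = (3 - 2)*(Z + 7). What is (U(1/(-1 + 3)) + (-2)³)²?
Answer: ¼ ≈ 0.25000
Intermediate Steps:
U(Z) = 7 + Z (U(Z) = 1*(7 + Z) = 7 + Z)
(U(1/(-1 + 3)) + (-2)³)² = ((7 + 1/(-1 + 3)) + (-2)³)² = ((7 + 1/2) - 8)² = ((7 + ½) - 8)² = (15/2 - 8)² = (-½)² = ¼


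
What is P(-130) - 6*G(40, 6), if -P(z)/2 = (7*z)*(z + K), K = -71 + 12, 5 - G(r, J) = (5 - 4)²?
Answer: -344004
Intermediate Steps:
G(r, J) = 4 (G(r, J) = 5 - (5 - 4)² = 5 - 1*1² = 5 - 1*1 = 5 - 1 = 4)
K = -59
P(z) = -14*z*(-59 + z) (P(z) = -2*7*z*(z - 59) = -2*7*z*(-59 + z) = -14*z*(-59 + z))
P(-130) - 6*G(40, 6) = 14*(-130)*(59 - 1*(-130)) - 6*4 = 14*(-130)*(59 + 130) - 1*24 = 14*(-130)*189 - 24 = -343980 - 24 = -344004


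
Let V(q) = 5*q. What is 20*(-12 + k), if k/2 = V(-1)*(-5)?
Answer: 760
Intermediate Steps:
k = 50 (k = 2*((5*(-1))*(-5)) = 2*(-5*(-5)) = 2*25 = 50)
20*(-12 + k) = 20*(-12 + 50) = 20*38 = 760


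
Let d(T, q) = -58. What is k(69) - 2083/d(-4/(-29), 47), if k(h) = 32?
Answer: 3939/58 ≈ 67.914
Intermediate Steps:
k(69) - 2083/d(-4/(-29), 47) = 32 - 2083/(-58) = 32 - 2083*(-1)/58 = 32 - 1*(-2083/58) = 32 + 2083/58 = 3939/58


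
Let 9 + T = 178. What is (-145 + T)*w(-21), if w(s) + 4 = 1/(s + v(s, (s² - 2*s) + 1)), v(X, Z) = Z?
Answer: -44424/463 ≈ -95.948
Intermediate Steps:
T = 169 (T = -9 + 178 = 169)
w(s) = -4 + 1/(1 + s² - s) (w(s) = -4 + 1/(s + ((s² - 2*s) + 1)) = -4 + 1/(s + (1 + s² - 2*s)) = -4 + 1/(1 + s² - s))
(-145 + T)*w(-21) = (-145 + 169)*((-3 - 4*(-21)² + 4*(-21))/(1 + (-21)² - 1*(-21))) = 24*((-3 - 4*441 - 84)/(1 + 441 + 21)) = 24*((-3 - 1764 - 84)/463) = 24*((1/463)*(-1851)) = 24*(-1851/463) = -44424/463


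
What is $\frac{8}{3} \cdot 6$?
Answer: $16$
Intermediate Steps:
$\frac{8}{3} \cdot 6 = 16$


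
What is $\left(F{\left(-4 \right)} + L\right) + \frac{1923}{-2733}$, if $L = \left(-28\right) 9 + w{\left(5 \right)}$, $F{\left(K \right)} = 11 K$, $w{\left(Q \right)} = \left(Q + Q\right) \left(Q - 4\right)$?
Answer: $- \frac{261187}{911} \approx -286.7$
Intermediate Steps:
$w{\left(Q \right)} = 2 Q \left(-4 + Q\right)$
$L = -242$ ($L = \left(-28\right) 9 + 2 \cdot 5 \left(-4 + 5\right) = -252 + 2 \cdot 5 \cdot 1 = -252 + 10 = -242$)
$\left(F{\left(-4 \right)} + L\right) + \frac{1923}{-2733} = \left(11 \left(-4\right) - 242\right) + \frac{1923}{-2733} = \left(-44 - 242\right) + 1923 \left(- \frac{1}{2733}\right) = -286 - \frac{641}{911} = - \frac{261187}{911}$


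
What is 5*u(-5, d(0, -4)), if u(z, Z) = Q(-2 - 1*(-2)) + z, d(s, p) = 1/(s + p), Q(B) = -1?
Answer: -30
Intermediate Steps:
d(s, p) = 1/(p + s)
u(z, Z) = -1 + z
5*u(-5, d(0, -4)) = 5*(-1 - 5) = 5*(-6) = -30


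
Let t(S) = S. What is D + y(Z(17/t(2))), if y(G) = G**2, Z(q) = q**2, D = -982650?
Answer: -15638879/16 ≈ -9.7743e+5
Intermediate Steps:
D + y(Z(17/t(2))) = -982650 + ((17/2)**2)**2 = -982650 + (289/4)**2 = -982650 + 83521/16 = -15638879/16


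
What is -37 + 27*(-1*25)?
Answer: -712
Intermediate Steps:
-37 + 27*(-1*25) = -37 + 27*(-25) = -37 - 675 = -712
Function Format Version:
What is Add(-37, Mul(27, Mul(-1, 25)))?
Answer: -712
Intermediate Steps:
Add(-37, Mul(27, Mul(-1, 25))) = Add(-37, Mul(27, -25)) = Add(-37, -675) = -712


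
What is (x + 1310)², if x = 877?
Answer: 4782969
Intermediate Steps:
(x + 1310)² = (877 + 1310)² = 2187² = 4782969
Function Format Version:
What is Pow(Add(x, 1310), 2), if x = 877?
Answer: 4782969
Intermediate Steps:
Pow(Add(x, 1310), 2) = Pow(Add(877, 1310), 2) = Pow(2187, 2) = 4782969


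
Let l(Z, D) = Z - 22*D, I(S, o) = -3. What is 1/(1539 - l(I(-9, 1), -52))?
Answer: 1/398 ≈ 0.0025126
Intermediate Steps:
l(Z, D) = Z - 22*D
1/(1539 - l(I(-9, 1), -52)) = 1/(1539 - (-3 - 22*(-52))) = 1/(1539 - (-3 + 1144)) = 1/(1539 - 1*1141) = 1/(1539 - 1141) = 1/398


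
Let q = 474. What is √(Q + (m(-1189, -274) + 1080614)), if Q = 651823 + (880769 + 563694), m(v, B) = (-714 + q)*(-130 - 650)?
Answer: 10*√33641 ≈ 1834.1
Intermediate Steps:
m(v, B) = 187200 (m(v, B) = (-714 + 474)*(-130 - 650) = -240*(-780) = 187200)
Q = 2096286 (Q = 651823 + 1444463 = 2096286)
√(Q + (m(-1189, -274) + 1080614)) = √(2096286 + (187200 + 1080614)) = √(2096286 + 1267814) = √3364100 = 10*√33641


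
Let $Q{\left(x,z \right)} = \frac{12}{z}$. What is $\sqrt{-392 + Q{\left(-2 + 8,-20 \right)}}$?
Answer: $\frac{i \sqrt{9815}}{5} \approx 19.814 i$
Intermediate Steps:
$\sqrt{-392 + Q{\left(-2 + 8,-20 \right)}} = \sqrt{-392 + \frac{12}{-20}} = \sqrt{-392 + 12 \left(- \frac{1}{20}\right)} = \sqrt{-392 - \frac{3}{5}} = \sqrt{- \frac{1963}{5}} = \frac{i \sqrt{9815}}{5}$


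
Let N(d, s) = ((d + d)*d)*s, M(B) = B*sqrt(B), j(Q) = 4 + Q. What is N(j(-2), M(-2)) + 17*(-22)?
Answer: -374 - 16*I*sqrt(2) ≈ -374.0 - 22.627*I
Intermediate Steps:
M(B) = B**(3/2)
N(d, s) = 2*s*d**2 (N(d, s) = ((2*d)*d)*s = (2*d**2)*s = 2*s*d**2)
N(j(-2), M(-2)) + 17*(-22) = 2*(-2)**(3/2)*(4 - 2)**2 + 17*(-22) = 2*(-2*I*sqrt(2))*2**2 - 374 = 2*(-2*I*sqrt(2))*4 - 374 = -16*I*sqrt(2) - 374 = -374 - 16*I*sqrt(2)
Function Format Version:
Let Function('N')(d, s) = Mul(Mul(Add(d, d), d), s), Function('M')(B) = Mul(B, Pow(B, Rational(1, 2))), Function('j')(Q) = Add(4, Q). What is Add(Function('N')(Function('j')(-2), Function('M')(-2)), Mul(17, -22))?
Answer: Add(-374, Mul(-16, I, Pow(2, Rational(1, 2)))) ≈ Add(-374.00, Mul(-22.627, I))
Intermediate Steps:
Function('M')(B) = Pow(B, Rational(3, 2))
Function('N')(d, s) = Mul(2, s, Pow(d, 2)) (Function('N')(d, s) = Mul(Mul(Mul(2, d), d), s) = Mul(Mul(2, Pow(d, 2)), s) = Mul(2, s, Pow(d, 2)))
Add(Function('N')(Function('j')(-2), Function('M')(-2)), Mul(17, -22)) = Add(Mul(2, Pow(-2, Rational(3, 2)), Pow(Add(4, -2), 2)), Mul(17, -22)) = Add(Mul(2, Mul(-2, I, Pow(2, Rational(1, 2))), Pow(2, 2)), -374) = Add(Mul(2, Mul(-2, I, Pow(2, Rational(1, 2))), 4), -374) = Add(Mul(-16, I, Pow(2, Rational(1, 2))), -374) = Add(-374, Mul(-16, I, Pow(2, Rational(1, 2))))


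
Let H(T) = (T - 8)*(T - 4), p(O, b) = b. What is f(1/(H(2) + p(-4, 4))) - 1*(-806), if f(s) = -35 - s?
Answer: 12335/16 ≈ 770.94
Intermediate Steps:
H(T) = (-8 + T)*(-4 + T)
f(1/(H(2) + p(-4, 4))) - 1*(-806) = (-35 - 1/((32 + 2**2 - 12*2) + 4)) - 1*(-806) = (-35 - 1/((32 + 4 - 24) + 4)) + 806 = (-35 - 1/(12 + 4)) + 806 = (-35 - 1/16) + 806 = -561/16 + 806 = 12335/16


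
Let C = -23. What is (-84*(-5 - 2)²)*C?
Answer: 94668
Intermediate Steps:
(-84*(-5 - 2)²)*C = -84*(-5 - 2)²*(-23) = -84*(-7)²*(-23) = -84*49*(-23) = -4116*(-23) = 94668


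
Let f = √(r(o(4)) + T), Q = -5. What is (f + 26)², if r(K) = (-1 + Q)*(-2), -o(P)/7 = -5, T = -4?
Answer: 684 + 104*√2 ≈ 831.08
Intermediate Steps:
o(P) = 35 (o(P) = -7*(-5) = 35)
r(K) = 12 (r(K) = (-1 - 5)*(-2) = -6*(-2) = 12)
f = 2*√2 (f = √(12 - 4) = √8 = 2*√2 ≈ 2.8284)
(f + 26)² = (2*√2 + 26)² = (26 + 2*√2)²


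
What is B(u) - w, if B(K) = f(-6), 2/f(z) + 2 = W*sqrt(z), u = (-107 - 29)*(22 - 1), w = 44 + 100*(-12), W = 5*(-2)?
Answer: 5*(-231*I + 1156*sqrt(6))/(-I + 5*sqrt(6)) ≈ 1156.0 + 0.081109*I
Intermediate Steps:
W = -10
w = -1156 (w = 44 - 1200 = -1156)
u = -2856 (u = -136*21 = -2856)
f(z) = 2/(-2 - 10*sqrt(z))
B(K) = -1/(1 + 5*I*sqrt(6)) (B(K) = -1/(1 + 5*sqrt(-6)) = -1/(1 + 5*(I*sqrt(6))) = -1/(1 + 5*I*sqrt(6)))
B(u) - w = I/(-I + 5*sqrt(6)) - 1*(-1156) = I/(-I + 5*sqrt(6)) + 1156 = 1156 + I/(-I + 5*sqrt(6))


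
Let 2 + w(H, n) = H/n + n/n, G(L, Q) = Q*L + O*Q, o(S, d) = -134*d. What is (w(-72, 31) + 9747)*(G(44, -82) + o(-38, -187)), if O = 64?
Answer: 4893878908/31 ≈ 1.5787e+8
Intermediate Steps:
G(L, Q) = 64*Q + L*Q (G(L, Q) = Q*L + 64*Q = L*Q + 64*Q = 64*Q + L*Q)
w(H, n) = -1 + H/n (w(H, n) = -2 + (H/n + n/n) = -2 + (H/n + 1) = -2 + (1 + H/n) = -1 + H/n)
(w(-72, 31) + 9747)*(G(44, -82) + o(-38, -187)) = ((-72 - 1*31)/31 + 9747)*(-82*(64 + 44) - 134*(-187)) = ((-72 - 31)/31 + 9747)*(-82*108 + 25058) = ((1/31)*(-103) + 9747)*(-8856 + 25058) = (-103/31 + 9747)*16202 = (302054/31)*16202 = 4893878908/31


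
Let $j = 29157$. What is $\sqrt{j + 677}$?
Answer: $\sqrt{29834} \approx 172.73$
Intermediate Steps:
$\sqrt{j + 677} = \sqrt{29157 + 677} = \sqrt{29834}$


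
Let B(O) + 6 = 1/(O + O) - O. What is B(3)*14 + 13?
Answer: -332/3 ≈ -110.67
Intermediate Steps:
B(O) = -6 + 1/(2*O) - O (B(O) = -6 + (1/(O + O) - O) = -6 + (1/(2*O) - O) = -6 + 1/(2*O) - O)
B(3)*14 + 13 = (-6 + (½)/3 - 1*3)*14 + 13 = (-6 + (½)*(⅓) - 3)*14 + 13 = (-6 + ⅙ - 3)*14 + 13 = -53/6*14 + 13 = -371/3 + 13 = -332/3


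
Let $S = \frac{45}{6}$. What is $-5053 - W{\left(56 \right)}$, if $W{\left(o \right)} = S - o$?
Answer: $- \frac{10009}{2} \approx -5004.5$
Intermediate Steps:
$S = \frac{15}{2}$ ($S = 45 \cdot \frac{1}{6} = \frac{15}{2} \approx 7.5$)
$W{\left(o \right)} = \frac{15}{2} - o$
$-5053 - W{\left(56 \right)} = -5053 - \left(\frac{15}{2} - 56\right) = -5053 - - \frac{97}{2} = -5053 + \frac{97}{2} = - \frac{10009}{2}$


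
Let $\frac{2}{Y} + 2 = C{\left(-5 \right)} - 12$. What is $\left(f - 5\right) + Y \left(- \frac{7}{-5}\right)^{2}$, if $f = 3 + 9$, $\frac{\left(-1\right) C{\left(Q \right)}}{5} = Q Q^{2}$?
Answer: $\frac{107023}{15275} \approx 7.0064$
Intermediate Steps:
$C{\left(Q \right)} = - 5 Q^{3}$ ($C{\left(Q \right)} = - 5 Q Q^{2} = - 5 Q^{3}$)
$f = 12$
$Y = \frac{2}{611}$ ($Y = \frac{2}{-2 - \left(12 + 5 \left(-5\right)^{3}\right)} = \frac{2}{-2 - -613} = \frac{2}{-2 + \left(625 - 12\right)} = \frac{2}{-2 + 613} = \frac{2}{611} \approx 0.0032733$)
$\left(f - 5\right) + Y \left(- \frac{7}{-5}\right)^{2} = \left(12 - 5\right) + \frac{2 \left(- \frac{7}{-5}\right)^{2}}{611} = \left(12 - 5\right) + \frac{2 \left(\left(-7\right) \left(- \frac{1}{5}\right)\right)^{2}}{611} = 7 + \frac{2 \left(\frac{7}{5}\right)^{2}}{611} = 7 + \frac{2}{611} \cdot \frac{49}{25} = 7 + \frac{98}{15275} = \frac{107023}{15275}$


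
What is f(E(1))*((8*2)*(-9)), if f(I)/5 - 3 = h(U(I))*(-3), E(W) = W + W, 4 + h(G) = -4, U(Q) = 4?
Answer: -19440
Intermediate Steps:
h(G) = -8 (h(G) = -4 - 4 = -8)
E(W) = 2*W
f(I) = 135 (f(I) = 15 + 5*(-8*(-3)) = 15 + 5*24 = 15 + 120 = 135)
f(E(1))*((8*2)*(-9)) = 135*((8*2)*(-9)) = 135*(16*(-9)) = 135*(-144) = -19440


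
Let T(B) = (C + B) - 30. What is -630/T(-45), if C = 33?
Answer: 15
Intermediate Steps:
T(B) = 3 + B (T(B) = (33 + B) - 30 = 3 + B)
-630/T(-45) = -630/(3 - 45) = -630/(-42) = -630*(-1/42) = 15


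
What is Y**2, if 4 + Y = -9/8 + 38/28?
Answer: 44521/3136 ≈ 14.197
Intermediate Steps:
Y = -211/56 (Y = -4 + (-9/8 + 38/28) = -4 + (-9*1/8 + 38*(1/28)) = -4 + (-9/8 + 19/14) = -4 + 13/56 = -211/56 ≈ -3.7679)
Y**2 = (-211/56)**2 = 44521/3136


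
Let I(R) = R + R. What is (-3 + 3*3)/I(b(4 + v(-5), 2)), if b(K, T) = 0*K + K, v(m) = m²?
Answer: 3/29 ≈ 0.10345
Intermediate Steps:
b(K, T) = K (b(K, T) = 0 + K = K)
I(R) = 2*R
(-3 + 3*3)/I(b(4 + v(-5), 2)) = (-3 + 3*3)/((2*(4 + (-5)²))) = (-3 + 9)/((2*(4 + 25))) = 6/((2*29)) = 6/58 = 6*(1/58) = 3/29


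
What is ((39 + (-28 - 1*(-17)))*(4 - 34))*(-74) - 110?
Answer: 62050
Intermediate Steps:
((39 + (-28 - 1*(-17)))*(4 - 34))*(-74) - 110 = ((39 + (-28 + 17))*(-30))*(-74) - 110 = ((39 - 11)*(-30))*(-74) - 110 = (28*(-30))*(-74) - 110 = -840*(-74) - 110 = 62160 - 110 = 62050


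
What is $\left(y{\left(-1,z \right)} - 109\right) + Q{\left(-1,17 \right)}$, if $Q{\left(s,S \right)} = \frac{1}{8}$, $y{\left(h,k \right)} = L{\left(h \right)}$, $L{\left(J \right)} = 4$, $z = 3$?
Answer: $- \frac{839}{8} \approx -104.88$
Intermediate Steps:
$y{\left(h,k \right)} = 4$
$Q{\left(s,S \right)} = \frac{1}{8}$
$\left(y{\left(-1,z \right)} - 109\right) + Q{\left(-1,17 \right)} = \left(4 - 109\right) + \frac{1}{8} = -105 + \frac{1}{8} = - \frac{839}{8}$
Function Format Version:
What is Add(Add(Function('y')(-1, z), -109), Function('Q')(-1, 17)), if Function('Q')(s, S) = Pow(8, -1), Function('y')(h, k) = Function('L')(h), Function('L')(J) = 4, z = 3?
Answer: Rational(-839, 8) ≈ -104.88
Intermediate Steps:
Function('y')(h, k) = 4
Function('Q')(s, S) = Rational(1, 8)
Add(Add(Function('y')(-1, z), -109), Function('Q')(-1, 17)) = Add(Add(4, -109), Rational(1, 8)) = Add(-105, Rational(1, 8)) = Rational(-839, 8)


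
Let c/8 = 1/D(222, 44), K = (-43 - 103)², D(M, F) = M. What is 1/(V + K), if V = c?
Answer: 111/2366080 ≈ 4.6913e-5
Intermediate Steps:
K = 21316 (K = (-146)² = 21316)
c = 4/111 (c = 8/222 = 8*(1/222) = 4/111 ≈ 0.036036)
V = 4/111 ≈ 0.036036
1/(V + K) = 1/(4/111 + 21316) = 1/(2366080/111) = 111/2366080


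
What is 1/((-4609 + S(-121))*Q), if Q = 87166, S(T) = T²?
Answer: 1/874449312 ≈ 1.1436e-9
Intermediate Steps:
1/((-4609 + S(-121))*Q) = 1/(-4609 + (-121)²*87166) = (1/87166)/(-4609 + 14641) = (1/87166)/10032 = (1/10032)*(1/87166) = 1/874449312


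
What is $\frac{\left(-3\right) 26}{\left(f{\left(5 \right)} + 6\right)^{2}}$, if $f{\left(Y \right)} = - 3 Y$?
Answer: $- \frac{26}{27} \approx -0.96296$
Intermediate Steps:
$\frac{\left(-3\right) 26}{\left(f{\left(5 \right)} + 6\right)^{2}} = \frac{\left(-3\right) 26}{\left(\left(-3\right) 5 + 6\right)^{2}} = - \frac{78}{\left(-15 + 6\right)^{2}} = - \frac{78}{\left(-9\right)^{2}} = - \frac{78}{81} = \left(-78\right) \frac{1}{81} = - \frac{26}{27}$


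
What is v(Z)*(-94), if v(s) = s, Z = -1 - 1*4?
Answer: 470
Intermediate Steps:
Z = -5 (Z = -1 - 4 = -5)
v(Z)*(-94) = -5*(-94) = 470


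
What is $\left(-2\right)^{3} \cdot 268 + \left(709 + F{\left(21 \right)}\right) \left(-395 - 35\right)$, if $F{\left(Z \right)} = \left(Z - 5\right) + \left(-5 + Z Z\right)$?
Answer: $-501374$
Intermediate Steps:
$F{\left(Z \right)} = -10 + Z + Z^{2}$ ($F{\left(Z \right)} = \left(Z - 5\right) + \left(-5 + Z^{2}\right) = \left(-5 + Z\right) + \left(-5 + Z^{2}\right) = -10 + Z + Z^{2}$)
$\left(-2\right)^{3} \cdot 268 + \left(709 + F{\left(21 \right)}\right) \left(-395 - 35\right) = \left(-2\right)^{3} \cdot 268 + \left(709 + \left(-10 + 21 + 21^{2}\right)\right) \left(-395 - 35\right) = \left(-8\right) 268 + \left(709 + \left(-10 + 21 + 441\right)\right) \left(-430\right) = -2144 + \left(709 + 452\right) \left(-430\right) = -2144 + 1161 \left(-430\right) = -2144 - 499230 = -501374$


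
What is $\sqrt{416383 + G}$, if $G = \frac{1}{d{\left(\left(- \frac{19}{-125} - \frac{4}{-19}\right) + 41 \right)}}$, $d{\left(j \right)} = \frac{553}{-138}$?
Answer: $\frac{\sqrt{127333592533}}{553} \approx 645.28$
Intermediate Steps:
$d{\left(j \right)} = - \frac{553}{138}$ ($d{\left(j \right)} = 553 \left(- \frac{1}{138}\right) = - \frac{553}{138}$)
$G = - \frac{138}{553}$ ($G = \frac{1}{- \frac{553}{138}} = - \frac{138}{553} \approx -0.24955$)
$\sqrt{416383 + G} = \sqrt{416383 - \frac{138}{553}} = \sqrt{\frac{230259661}{553}} = \frac{\sqrt{127333592533}}{553}$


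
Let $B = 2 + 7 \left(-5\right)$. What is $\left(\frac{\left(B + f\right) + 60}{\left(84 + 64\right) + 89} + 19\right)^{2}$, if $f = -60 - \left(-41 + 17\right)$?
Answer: $\frac{2244004}{6241} \approx 359.56$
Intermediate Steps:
$f = -36$ ($f = -60 - -24 = -60 + 24 = -36$)
$B = -33$ ($B = 2 - 35 = -33$)
$\left(\frac{\left(B + f\right) + 60}{\left(84 + 64\right) + 89} + 19\right)^{2} = \left(\frac{\left(-33 - 36\right) + 60}{\left(84 + 64\right) + 89} + 19\right)^{2} = \left(\frac{-69 + 60}{148 + 89} + 19\right)^{2} = \left(- \frac{9}{237} + 19\right)^{2} = \left(\left(-9\right) \frac{1}{237} + 19\right)^{2} = \left(- \frac{3}{79} + 19\right)^{2} = \left(\frac{1498}{79}\right)^{2} = \frac{2244004}{6241}$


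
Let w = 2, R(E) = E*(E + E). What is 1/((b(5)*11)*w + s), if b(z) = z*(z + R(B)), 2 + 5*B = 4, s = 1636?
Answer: 5/11106 ≈ 0.00045021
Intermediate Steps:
B = ⅖ (B = -⅖ + (⅕)*4 = -⅖ + ⅘ = ⅖ ≈ 0.40000)
R(E) = 2*E² (R(E) = E*(2*E) = 2*E²)
b(z) = z*(8/25 + z) (b(z) = z*(z + 2*(⅖)²) = z*(z + 2*(4/25)) = z*(z + 8/25) = z*(8/25 + z))
1/((b(5)*11)*w + s) = 1/((((1/25)*5*(8 + 25*5))*11)*2 + 1636) = 1/((((1/25)*5*(8 + 125))*11)*2 + 1636) = 1/((((1/25)*5*133)*11)*2 + 1636) = 1/(((133/5)*11)*2 + 1636) = 1/((1463/5)*2 + 1636) = 1/(2926/5 + 1636) = 1/(11106/5) = 5/11106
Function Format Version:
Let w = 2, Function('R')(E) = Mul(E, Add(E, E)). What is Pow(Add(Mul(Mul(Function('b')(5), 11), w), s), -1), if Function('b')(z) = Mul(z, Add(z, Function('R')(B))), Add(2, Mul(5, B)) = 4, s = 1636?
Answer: Rational(5, 11106) ≈ 0.00045021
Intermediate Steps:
B = Rational(2, 5) (B = Add(Rational(-2, 5), Mul(Rational(1, 5), 4)) = Add(Rational(-2, 5), Rational(4, 5)) = Rational(2, 5) ≈ 0.40000)
Function('R')(E) = Mul(2, Pow(E, 2)) (Function('R')(E) = Mul(E, Mul(2, E)) = Mul(2, Pow(E, 2)))
Function('b')(z) = Mul(z, Add(Rational(8, 25), z)) (Function('b')(z) = Mul(z, Add(z, Mul(2, Pow(Rational(2, 5), 2)))) = Mul(z, Add(z, Mul(2, Rational(4, 25)))) = Mul(z, Add(z, Rational(8, 25))) = Mul(z, Add(Rational(8, 25), z)))
Pow(Add(Mul(Mul(Function('b')(5), 11), w), s), -1) = Pow(Add(Mul(Mul(Mul(Rational(1, 25), 5, Add(8, Mul(25, 5))), 11), 2), 1636), -1) = Pow(Add(Mul(Mul(Mul(Rational(1, 25), 5, Add(8, 125)), 11), 2), 1636), -1) = Pow(Add(Mul(Mul(Mul(Rational(1, 25), 5, 133), 11), 2), 1636), -1) = Pow(Add(Mul(Mul(Rational(133, 5), 11), 2), 1636), -1) = Pow(Add(Mul(Rational(1463, 5), 2), 1636), -1) = Pow(Add(Rational(2926, 5), 1636), -1) = Pow(Rational(11106, 5), -1) = Rational(5, 11106)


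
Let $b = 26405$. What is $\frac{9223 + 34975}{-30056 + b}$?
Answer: $- \frac{44198}{3651} \approx -12.106$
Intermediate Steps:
$\frac{9223 + 34975}{-30056 + b} = \frac{9223 + 34975}{-30056 + 26405} = \frac{44198}{-3651} = 44198 \left(- \frac{1}{3651}\right) = - \frac{44198}{3651}$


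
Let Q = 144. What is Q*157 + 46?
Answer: 22654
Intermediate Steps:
Q*157 + 46 = 144*157 + 46 = 22608 + 46 = 22654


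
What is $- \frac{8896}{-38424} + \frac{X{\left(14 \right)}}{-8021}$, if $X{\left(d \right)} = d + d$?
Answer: $\frac{8784868}{38524863} \approx 0.22803$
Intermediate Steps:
$X{\left(d \right)} = 2 d$
$- \frac{8896}{-38424} + \frac{X{\left(14 \right)}}{-8021} = - \frac{8896}{-38424} + \frac{2 \cdot 14}{-8021} = \left(-8896\right) \left(- \frac{1}{38424}\right) + 28 \left(- \frac{1}{8021}\right) = \frac{1112}{4803} - \frac{28}{8021} = \frac{8784868}{38524863}$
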